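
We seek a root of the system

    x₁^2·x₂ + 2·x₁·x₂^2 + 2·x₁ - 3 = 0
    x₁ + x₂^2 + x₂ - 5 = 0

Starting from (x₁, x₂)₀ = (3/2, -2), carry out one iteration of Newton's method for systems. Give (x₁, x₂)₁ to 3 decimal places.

(-15.000, -8.000)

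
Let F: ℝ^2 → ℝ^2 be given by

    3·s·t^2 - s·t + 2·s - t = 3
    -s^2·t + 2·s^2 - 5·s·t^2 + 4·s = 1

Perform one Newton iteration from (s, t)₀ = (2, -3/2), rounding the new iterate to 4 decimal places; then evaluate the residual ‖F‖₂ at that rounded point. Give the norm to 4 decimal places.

4.3965

At (2, -3/2): F = (19.0000, -1.5000).
Jacobian J = [[3·t^2 - t + 2, 6·s·t - s - 1], [-2·s·t + 4·s - 5·t^2 + 4, -s^2 - 10·s·t]].
At the point, J = [[10.2500, -21.0000], [6.7500, 26.0000]] (det J = 408.2500).
Solving J·Δ = −F gives Δ = (-1.1329, 0.3518).
Then the next iterate is (s, t)₁ = (0.8671, -1.1482).
Re-evaluating at (0.8671, -1.1482): F = (4.307463, -0.880351), so ‖F‖₂ = 4.3965.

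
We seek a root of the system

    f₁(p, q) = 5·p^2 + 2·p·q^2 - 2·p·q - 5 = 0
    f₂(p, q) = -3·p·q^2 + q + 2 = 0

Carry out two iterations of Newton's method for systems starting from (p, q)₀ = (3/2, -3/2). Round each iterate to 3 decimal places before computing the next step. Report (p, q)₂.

(0.788, -0.826)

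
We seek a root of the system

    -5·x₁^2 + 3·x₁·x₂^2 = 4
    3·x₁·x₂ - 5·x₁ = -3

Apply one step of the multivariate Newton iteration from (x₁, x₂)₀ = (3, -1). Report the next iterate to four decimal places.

(1.0930, -0.3618)

At (3, -1): F = (-40.0000, -21.0000).
Jacobian J = [[-10·x₁ + 3·x₂^2, 6·x₁·x₂], [3·x₂ - 5, 3·x₁]].
At the point, J = [[-27.0000, -18.0000], [-8.0000, 9.0000]] (det J = -387.0000).
Solving J·Δ = −F gives Δ = (-1.9070, 0.6382).
Then the next iterate is (x₁, x₂)₁ = (1.0930, -0.3618).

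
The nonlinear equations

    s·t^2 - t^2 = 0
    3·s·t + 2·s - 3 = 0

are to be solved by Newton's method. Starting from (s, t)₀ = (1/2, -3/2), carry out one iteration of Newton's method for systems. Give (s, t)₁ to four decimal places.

(-0.1579, 0.2368)

At (1/2, -3/2): F = (-1.1250, -4.2500).
Jacobian J = [[t^2, 2·s·t - 2·t], [3·t + 2, 3·s]].
At the point, J = [[2.2500, 1.5000], [-2.5000, 1.5000]] (det J = 7.1250).
Solving J·Δ = −F gives Δ = (-0.6579, 1.7368).
Then the next iterate is (s, t)₁ = (-0.1579, 0.2368).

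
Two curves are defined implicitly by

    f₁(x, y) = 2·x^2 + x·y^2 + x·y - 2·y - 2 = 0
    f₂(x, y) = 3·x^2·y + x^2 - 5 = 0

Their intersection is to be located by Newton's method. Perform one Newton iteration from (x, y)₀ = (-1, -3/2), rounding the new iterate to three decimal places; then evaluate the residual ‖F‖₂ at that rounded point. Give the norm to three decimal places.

At (-1, -3/2): F = (2.250, -8.500).
Jacobian J = [[4·x + y^2 + y, 2·x·y + x - 2], [6·x·y + 2·x, 3·x^2]].
At the point, J = [[-3.250, 0.000], [7.000, 3.000]] (det J = -9.750).
Solving J·Δ = −F gives Δ = (0.692, 1.218).
Then the next iterate is (x, y)₁ = (-0.308, -0.282).
Re-evaluating at (-0.308, -0.282): F = (-1.18391, -4.98539), so ‖F‖₂ = 5.124.

5.124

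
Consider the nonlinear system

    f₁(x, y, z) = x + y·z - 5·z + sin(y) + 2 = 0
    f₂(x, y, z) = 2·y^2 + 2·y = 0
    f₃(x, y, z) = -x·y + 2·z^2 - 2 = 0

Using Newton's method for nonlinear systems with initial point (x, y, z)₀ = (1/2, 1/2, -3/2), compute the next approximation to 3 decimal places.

(-5.416, 0.125, -0.601)

At (1/2, 1/2, -3/2): F = (9.72943, 1.500, 2.250).
Jacobian J = [[1, z + cos(y), y - 5], [0, 4·y + 2, 0], [-y, -x, 4·z]].
At the point, J = [[1.000, -0.62242, -4.500], [0.000, 4.000, 0.000], [-0.500, -0.500, -6.000]] (det J = -33.000).
Solving J·Δ = −F gives Δ = (-5.916, -0.375, 0.899).
Then the next iterate is (x, y, z)₁ = (-5.416, 0.125, -0.601).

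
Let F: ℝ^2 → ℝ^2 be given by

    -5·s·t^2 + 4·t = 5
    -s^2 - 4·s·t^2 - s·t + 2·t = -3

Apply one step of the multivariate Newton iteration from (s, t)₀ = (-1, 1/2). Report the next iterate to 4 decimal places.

(-4.9811, 0.1415)

At (-1, 1/2): F = (-1.7500, 4.5000).
Jacobian J = [[-5·t^2, -10·s·t + 4], [-2·s - 4·t^2 - t, -8·s·t - s + 2]].
At the point, J = [[-1.2500, 9.0000], [0.5000, 7.0000]] (det J = -13.2500).
Solving J·Δ = −F gives Δ = (-3.9811, -0.3585).
Then the next iterate is (s, t)₁ = (-4.9811, 0.1415).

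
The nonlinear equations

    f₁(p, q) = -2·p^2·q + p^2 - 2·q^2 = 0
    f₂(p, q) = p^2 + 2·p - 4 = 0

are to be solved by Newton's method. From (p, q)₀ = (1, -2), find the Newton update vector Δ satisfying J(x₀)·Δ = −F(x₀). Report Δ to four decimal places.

At (1, -2): F = (-3.0000, -1.0000).
Jacobian J = [[-4·p·q + 2·p, -2·p^2 - 4·q], [2·p + 2, 0]].
At the point, J = [[10.0000, 6.0000], [4.0000, 0.0000]] (det J = -24.0000).
Solving J·Δ = −F gives Δ = (0.2500, 0.0833).

(0.2500, 0.0833)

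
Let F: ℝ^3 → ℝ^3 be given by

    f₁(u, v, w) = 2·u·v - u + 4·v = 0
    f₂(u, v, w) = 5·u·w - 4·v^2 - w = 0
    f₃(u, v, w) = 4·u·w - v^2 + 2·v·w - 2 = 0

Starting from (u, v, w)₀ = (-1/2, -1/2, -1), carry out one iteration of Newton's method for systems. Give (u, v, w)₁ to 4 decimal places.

At (-1/2, -1/2, -1): F = (-1.0000, 2.5000, 0.7500).
Jacobian J = [[2·v - 1, 2·u + 4, 0], [5·w, -8·v, 5·u - 1], [4·w, -2·v + 2·w, 4·u + 2·v]].
At the point, J = [[-2.0000, 3.0000, 0.0000], [-5.0000, 4.0000, -3.5000], [-4.0000, -1.0000, -3.0000]] (det J = 28.0000).
Solving J·Δ = −F gives Δ = (-1.0759, -0.3839, 1.8125).
Then the next iterate is (u, v, w)₁ = (-1.5759, -0.8839, 0.8125).

(-1.5759, -0.8839, 0.8125)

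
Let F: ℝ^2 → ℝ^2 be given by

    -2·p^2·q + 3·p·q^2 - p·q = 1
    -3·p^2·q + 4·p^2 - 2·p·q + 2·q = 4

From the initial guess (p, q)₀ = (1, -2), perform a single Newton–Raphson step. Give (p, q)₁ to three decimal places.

At (1, -2): F = (17.000, 6.000).
Jacobian J = [[-4·p·q + 3·q^2 - q, -2·p^2 + 6·p·q - p], [-6·p·q + 8·p - 2·q, -3·p^2 - 2·p + 2]].
At the point, J = [[22.000, -15.000], [24.000, -3.000]] (det J = 294.000).
Solving J·Δ = −F gives Δ = (-0.133, 0.939).
Then the next iterate is (p, q)₁ = (0.867, -1.061).

(0.867, -1.061)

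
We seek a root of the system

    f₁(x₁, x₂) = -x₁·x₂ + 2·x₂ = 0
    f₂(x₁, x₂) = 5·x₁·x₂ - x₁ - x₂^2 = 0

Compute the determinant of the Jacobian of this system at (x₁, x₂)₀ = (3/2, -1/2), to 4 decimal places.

J = [[-x₂, -x₁ + 2], [5·x₂ - 1, 5·x₁ - 2·x₂]].
At the point, J = [[0.5000, 0.5000], [-3.5000, 8.5000]].
det J = 6.0000.

6.0000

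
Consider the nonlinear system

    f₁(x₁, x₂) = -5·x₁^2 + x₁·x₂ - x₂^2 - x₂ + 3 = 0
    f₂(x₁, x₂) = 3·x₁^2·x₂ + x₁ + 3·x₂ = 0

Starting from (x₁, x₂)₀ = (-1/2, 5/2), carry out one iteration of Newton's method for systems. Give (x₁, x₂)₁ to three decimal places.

(1.394, 3.416)

At (-1/2, 5/2): F = (-8.250, 8.875).
Jacobian J = [[-10·x₁ + x₂, x₁ - 2·x₂ - 1], [6·x₁·x₂ + 1, 3·x₁^2 + 3]].
At the point, J = [[7.500, -6.500], [-6.500, 3.750]] (det J = -14.125).
Solving J·Δ = −F gives Δ = (1.894, 0.916).
Then the next iterate is (x₁, x₂)₁ = (1.394, 3.416).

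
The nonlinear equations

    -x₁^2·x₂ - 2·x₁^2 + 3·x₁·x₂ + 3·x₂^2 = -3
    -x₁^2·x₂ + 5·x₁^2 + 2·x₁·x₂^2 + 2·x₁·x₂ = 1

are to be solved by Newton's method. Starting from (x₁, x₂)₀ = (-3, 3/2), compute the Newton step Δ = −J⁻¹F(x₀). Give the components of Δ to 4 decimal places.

At (-3, 3/2): F = (-35.2500, 8.0000).
Jacobian J = [[-2·x₁·x₂ - 4·x₁ + 3·x₂, -x₁^2 + 3·x₁ + 6·x₂], [-2·x₁·x₂ + 10·x₁ + 2·x₂^2 + 2·x₂, -x₁^2 + 4·x₁·x₂ + 2·x₁]].
At the point, J = [[25.5000, -9.0000], [-13.5000, -33.0000]] (det J = -963.0000).
Solving J·Δ = −F gives Δ = (1.2827, -0.2823).

(1.2827, -0.2823)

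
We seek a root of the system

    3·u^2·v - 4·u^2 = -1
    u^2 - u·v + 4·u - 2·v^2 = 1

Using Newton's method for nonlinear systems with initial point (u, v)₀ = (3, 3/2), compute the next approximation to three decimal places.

(1.649, 1.446)

At (3, 3/2): F = (5.500, 11.000).
Jacobian J = [[6·u·v - 8·u, 3·u^2], [2·u - v + 4, -u - 4·v]].
At the point, J = [[3.000, 27.000], [8.500, -9.000]] (det J = -256.500).
Solving J·Δ = −F gives Δ = (-1.351, -0.054).
Then the next iterate is (u, v)₁ = (1.649, 1.446).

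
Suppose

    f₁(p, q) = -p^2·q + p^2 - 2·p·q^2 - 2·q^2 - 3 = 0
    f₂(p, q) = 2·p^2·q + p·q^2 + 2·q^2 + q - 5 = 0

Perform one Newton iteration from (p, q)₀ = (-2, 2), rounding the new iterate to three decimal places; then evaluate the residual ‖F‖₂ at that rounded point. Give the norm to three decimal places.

206.115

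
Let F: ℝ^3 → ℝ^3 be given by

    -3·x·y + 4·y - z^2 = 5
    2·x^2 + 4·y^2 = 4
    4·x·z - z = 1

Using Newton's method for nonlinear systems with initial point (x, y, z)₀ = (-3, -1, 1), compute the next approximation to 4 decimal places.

(-2.2753, 0.1629, 0.1461)

At (-3, -1, 1): F = (-19.0000, 18.0000, -14.0000).
Jacobian J = [[-3·y, -3·x + 4, -2·z], [4·x, 8·y, 0], [4·z, 0, 4·x - 1]].
At the point, J = [[3.0000, 13.0000, -2.0000], [-12.0000, -8.0000, 0.0000], [4.0000, 0.0000, -13.0000]] (det J = -1780.0000).
Solving J·Δ = −F gives Δ = (0.7247, 1.1629, -0.8539).
Then the next iterate is (x, y, z)₁ = (-2.2753, 0.1629, 0.1461).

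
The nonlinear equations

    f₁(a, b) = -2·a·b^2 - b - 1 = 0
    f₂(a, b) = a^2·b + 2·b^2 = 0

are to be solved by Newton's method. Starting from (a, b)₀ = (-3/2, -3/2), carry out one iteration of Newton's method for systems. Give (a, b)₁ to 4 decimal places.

At (-3/2, -3/2): F = (7.2500, 1.1250).
Jacobian J = [[-2·b^2, -4·a·b - 1], [2·a·b, a^2 + 4·b]].
At the point, J = [[-4.5000, -10.0000], [4.5000, -3.7500]] (det J = 61.8750).
Solving J·Δ = −F gives Δ = (0.2576, 0.6091).
Then the next iterate is (a, b)₁ = (-1.2424, -0.8909).

(-1.2424, -0.8909)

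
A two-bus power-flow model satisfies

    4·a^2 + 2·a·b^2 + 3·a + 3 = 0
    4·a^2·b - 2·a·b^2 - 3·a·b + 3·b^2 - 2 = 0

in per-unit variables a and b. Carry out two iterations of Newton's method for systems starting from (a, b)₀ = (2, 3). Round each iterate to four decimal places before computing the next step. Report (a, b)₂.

At (2, 3): F = (61.0000, 19.0000).
Jacobian J = [[8·a + 2·b^2 + 3, 4·a·b], [8·a·b - 2·b^2 - 3·b, 4·a^2 - 4·a·b - 3·a + 6·b]].
At the point, J = [[37.0000, 24.0000], [21.0000, 4.0000]] (det J = -356.0000).
Solving J·Δ = −F gives Δ = (-0.5955, -1.6236).
Then the next iterate is (a, b)₁ = (1.4045, 1.3764).
Round to (1.4045, 1.3764) and repeat: F = (20.425567, 3.422842), J = [[18.024954, 7.732615], [7.547076, 4.202766]].
Δ = (-3.4132, 5.3148), so (a, b)₂ = (-2.0087, 6.6912).

(-2.0087, 6.6912)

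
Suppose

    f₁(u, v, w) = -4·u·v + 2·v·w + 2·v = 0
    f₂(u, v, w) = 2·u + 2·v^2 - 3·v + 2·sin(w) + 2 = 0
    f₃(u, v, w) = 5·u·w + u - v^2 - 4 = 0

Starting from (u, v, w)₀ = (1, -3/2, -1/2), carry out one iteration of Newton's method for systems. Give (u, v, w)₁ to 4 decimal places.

(1.3985, 0.0685, 0.2284)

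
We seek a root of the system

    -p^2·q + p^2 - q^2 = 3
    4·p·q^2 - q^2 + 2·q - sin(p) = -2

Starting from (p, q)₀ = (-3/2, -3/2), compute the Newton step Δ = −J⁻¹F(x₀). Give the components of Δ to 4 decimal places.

At (-3/2, -3/2): F = (0.3750, -15.752505).
Jacobian J = [[-2·p·q + 2·p, -p^2 - 2·q], [4·q^2 - cos(p), 8·p·q - 2·q + 2]].
At the point, J = [[-7.5000, 0.7500], [8.929263, 23.0000]] (det J = -179.196947).
Solving J·Δ = −F gives Δ = (0.1141, 0.6406).

(0.1141, 0.6406)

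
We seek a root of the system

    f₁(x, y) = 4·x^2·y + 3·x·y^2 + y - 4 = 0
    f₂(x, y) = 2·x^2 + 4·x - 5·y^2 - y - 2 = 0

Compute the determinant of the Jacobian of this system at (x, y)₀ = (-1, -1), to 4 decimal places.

99.0000

J = [[8·x·y + 3·y^2, 4·x^2 + 6·x·y + 1], [4·x + 4, -10·y - 1]].
At the point, J = [[11.0000, 11.0000], [0.0000, 9.0000]].
det J = 99.0000.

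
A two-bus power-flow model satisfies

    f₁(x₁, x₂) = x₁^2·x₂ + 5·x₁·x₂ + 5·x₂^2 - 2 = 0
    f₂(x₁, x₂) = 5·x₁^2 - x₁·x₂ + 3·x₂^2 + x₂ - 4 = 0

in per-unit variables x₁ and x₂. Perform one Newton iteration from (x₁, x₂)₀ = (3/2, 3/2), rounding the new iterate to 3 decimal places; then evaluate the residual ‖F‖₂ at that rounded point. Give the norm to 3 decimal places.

At (3/2, 3/2): F = (23.875, 13.250).
Jacobian J = [[2·x₁·x₂ + 5·x₂, x₁^2 + 5·x₁ + 10·x₂], [10·x₁ - x₂, -x₁ + 6·x₂ + 1]].
At the point, J = [[12.000, 24.750], [13.500, 8.500]] (det J = -232.125).
Solving J·Δ = −F gives Δ = (-0.539, -0.704).
Then the next iterate is (x₁, x₂)₁ = (0.961, 0.796).
Re-evaluating at (0.961, 0.796): F = (5.72798, 2.54950), so ‖F‖₂ = 6.270.

6.270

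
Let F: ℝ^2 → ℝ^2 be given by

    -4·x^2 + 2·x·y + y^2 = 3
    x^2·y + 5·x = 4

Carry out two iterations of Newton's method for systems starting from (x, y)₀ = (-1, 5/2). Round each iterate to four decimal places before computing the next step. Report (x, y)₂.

(-1.6701, 6.3076)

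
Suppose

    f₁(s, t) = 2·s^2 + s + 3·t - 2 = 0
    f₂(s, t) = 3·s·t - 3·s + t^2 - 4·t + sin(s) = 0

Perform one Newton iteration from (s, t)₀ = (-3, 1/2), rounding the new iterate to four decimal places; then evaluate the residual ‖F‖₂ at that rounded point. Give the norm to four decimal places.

At (-3, 1/2): F = (14.5000, 2.608880).
Jacobian J = [[4·s + 1, 3], [3·t + cos(s) - 3, 3·s + 2·t - 4]].
At the point, J = [[-11.0000, 3.0000], [-2.489992, -12.0000]] (det J = 139.469977).
Solving J·Δ = −F gives Δ = (1.3037, -0.0531).
Then the next iterate is (s, t)₁ = (-1.6963, 0.4469).
Re-evaluating at (-1.6963, 0.4469): F = (3.399267, 0.234655), so ‖F‖₂ = 3.4074.

3.4074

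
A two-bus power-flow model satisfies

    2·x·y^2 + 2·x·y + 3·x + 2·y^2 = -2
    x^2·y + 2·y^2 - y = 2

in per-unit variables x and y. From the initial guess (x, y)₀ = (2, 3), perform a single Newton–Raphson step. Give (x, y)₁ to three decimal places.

At (2, 3): F = (74.000, 25.000).
Jacobian J = [[2·y^2 + 2·y + 3, 4·x·y + 2·x + 4·y], [2·x·y, x^2 + 4·y - 1]].
At the point, J = [[27.000, 40.000], [12.000, 15.000]] (det J = -75.000).
Solving J·Δ = −F gives Δ = (1.467, -2.840).
Then the next iterate is (x, y)₁ = (3.467, 0.160).

(3.467, 0.160)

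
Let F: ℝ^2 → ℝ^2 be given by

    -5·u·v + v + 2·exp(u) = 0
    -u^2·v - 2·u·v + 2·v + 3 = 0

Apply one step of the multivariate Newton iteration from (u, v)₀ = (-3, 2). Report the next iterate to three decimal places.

(-3.407, -0.258)

At (-3, 2): F = (32.09957, 1.000).
Jacobian J = [[-5·v + 2·exp(u), -5·u + 1], [-2·u·v - 2·v, -u^2 - 2·u + 2]].
At the point, J = [[-9.90043, 16.000], [8.000, -1.000]] (det J = -118.09957).
Solving J·Δ = −F gives Δ = (-0.407, -2.258).
Then the next iterate is (u, v)₁ = (-3.407, -0.258).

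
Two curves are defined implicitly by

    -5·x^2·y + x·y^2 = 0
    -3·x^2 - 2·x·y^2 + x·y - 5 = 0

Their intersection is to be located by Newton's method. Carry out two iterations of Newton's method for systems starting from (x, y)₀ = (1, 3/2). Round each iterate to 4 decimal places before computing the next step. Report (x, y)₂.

At (1, 3/2): F = (-5.2500, -11.0000).
Jacobian J = [[-10·x·y + y^2, -5·x^2 + 2·x·y], [-6·x - 2·y^2 + y, -4·x·y + x]].
At the point, J = [[-12.7500, -2.0000], [-9.0000, -5.0000]] (det J = 45.7500).
Solving J·Δ = −F gives Δ = (-0.0929, -2.0328).
Then the next iterate is (x, y)₁ = (0.9071, -0.5328).
Round to (0.9071, -0.5328) and repeat: F = (2.449524, -8.466802), J = [[5.116905, -5.080758], [-6.543152, 2.840312]].
Δ = (-1.9273, -1.4589), so (x, y)₂ = (-1.0202, -1.9917).

(-1.0202, -1.9917)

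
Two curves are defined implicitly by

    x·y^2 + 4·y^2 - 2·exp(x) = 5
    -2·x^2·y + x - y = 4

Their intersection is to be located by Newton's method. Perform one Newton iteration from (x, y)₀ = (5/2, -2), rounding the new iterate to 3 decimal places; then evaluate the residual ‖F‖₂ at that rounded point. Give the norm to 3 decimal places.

7.662

At (5/2, -2): F = (-3.36499, 25.500).
Jacobian J = [[y^2 - 2·exp(x), 2·x·y + 8·y], [-4·x·y + 1, -2·x^2 - 1]].
At the point, J = [[-20.36499, -26.000], [21.000, -13.500]] (det J = 820.92734).
Solving J·Δ = −F gives Δ = (-0.863, 0.547).
Then the next iterate is (x, y)₁ = (1.637, -1.453).
Re-evaluating at (1.637, -1.453): F = (-3.37857, 6.87741), so ‖F‖₂ = 7.662.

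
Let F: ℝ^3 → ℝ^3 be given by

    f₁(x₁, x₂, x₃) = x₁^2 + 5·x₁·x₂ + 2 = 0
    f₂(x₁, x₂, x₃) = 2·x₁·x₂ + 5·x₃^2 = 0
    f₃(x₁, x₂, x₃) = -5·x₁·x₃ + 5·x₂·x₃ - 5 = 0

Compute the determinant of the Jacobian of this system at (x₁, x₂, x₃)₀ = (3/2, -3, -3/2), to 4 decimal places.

J = [[2·x₁ + 5·x₂, 5·x₁, 0], [2·x₂, 2·x₁, 10·x₃], [-5·x₃, 5·x₃, -5·x₁ + 5·x₂]].
At the point, J = [[-12.0000, 7.5000, 0.0000], [-6.0000, 3.0000, -15.0000], [7.5000, -7.5000, -22.5000]].
det J = 303.7500.

303.7500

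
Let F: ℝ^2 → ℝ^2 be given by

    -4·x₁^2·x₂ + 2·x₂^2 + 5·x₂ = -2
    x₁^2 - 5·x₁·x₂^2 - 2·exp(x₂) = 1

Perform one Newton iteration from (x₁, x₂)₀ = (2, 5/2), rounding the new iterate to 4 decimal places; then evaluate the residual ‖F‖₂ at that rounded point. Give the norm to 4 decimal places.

At (2, 5/2): F = (-13.0000, -83.864988).
Jacobian J = [[-8·x₁·x₂, -4·x₁^2 + 4·x₂ + 5], [2·x₁ - 5·x₂^2, -10·x₁·x₂ - 2·exp(x₂)]].
At the point, J = [[-40.0000, -1.0000], [-27.2500, -74.364988]] (det J = 2947.349517).
Solving J·Δ = −F gives Δ = (-0.2996, -1.0180).
Then the next iterate is (x₁, x₂)₁ = (1.7004, 1.4820).
Re-evaluating at (1.7004, 1.4820): F = (-3.337335, -25.585267), so ‖F‖₂ = 25.8020.

25.8020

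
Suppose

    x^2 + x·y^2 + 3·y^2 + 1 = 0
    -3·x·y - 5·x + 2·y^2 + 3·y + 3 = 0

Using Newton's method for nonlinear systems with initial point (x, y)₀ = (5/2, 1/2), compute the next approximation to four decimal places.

(0.7182, 0.6326)

At (5/2, 1/2): F = (8.6250, -11.2500).
Jacobian J = [[2·x + y^2, 2·x·y + 6·y], [-3·y - 5, -3·x + 4·y + 3]].
At the point, J = [[5.2500, 5.5000], [-6.5000, -2.5000]] (det J = 22.6250).
Solving J·Δ = −F gives Δ = (-1.7818, 0.1326).
Then the next iterate is (x, y)₁ = (0.7182, 0.6326).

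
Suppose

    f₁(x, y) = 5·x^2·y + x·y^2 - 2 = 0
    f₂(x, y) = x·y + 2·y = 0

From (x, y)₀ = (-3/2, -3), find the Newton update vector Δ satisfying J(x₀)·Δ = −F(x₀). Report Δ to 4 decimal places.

At (-3/2, -3): F = (-49.2500, -1.5000).
Jacobian J = [[10·x·y + y^2, 5·x^2 + 2·x·y], [y, x + 2]].
At the point, J = [[54.0000, 20.2500], [-3.0000, 0.5000]] (det J = 87.7500).
Solving J·Δ = −F gives Δ = (-0.0655, 2.6068).

(-0.0655, 2.6068)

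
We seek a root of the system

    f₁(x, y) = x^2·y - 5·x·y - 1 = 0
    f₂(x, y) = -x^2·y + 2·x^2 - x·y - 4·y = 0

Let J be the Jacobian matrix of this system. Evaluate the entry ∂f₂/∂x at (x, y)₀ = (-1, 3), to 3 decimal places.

-1.000

∂f₂/∂x = -2·x·y + 4·x - y.
At (-1, 3) this is -1.000.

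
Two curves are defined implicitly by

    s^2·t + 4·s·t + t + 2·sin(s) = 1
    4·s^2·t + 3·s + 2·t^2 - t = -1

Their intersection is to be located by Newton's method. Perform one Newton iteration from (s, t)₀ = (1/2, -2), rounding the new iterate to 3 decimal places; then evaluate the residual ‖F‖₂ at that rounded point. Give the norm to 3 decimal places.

At (1/2, -2): F = (-6.54115, 10.500).
Jacobian J = [[2·s·t + 4·t + 2·cos(s), s^2 + 4·s + 1], [8·s·t + 3, 4·s^2 + 4·t - 1]].
At the point, J = [[-8.24483, 3.250], [-5.000, -8.000]] (det J = 82.20868).
Solving J·Δ = −F gives Δ = (-0.221, 1.451).
Then the next iterate is (s, t)₁ = (0.279, -0.549).
Re-evaluating at (0.279, -0.549): F = (-1.65363, 2.81786), so ‖F‖₂ = 3.267.

3.267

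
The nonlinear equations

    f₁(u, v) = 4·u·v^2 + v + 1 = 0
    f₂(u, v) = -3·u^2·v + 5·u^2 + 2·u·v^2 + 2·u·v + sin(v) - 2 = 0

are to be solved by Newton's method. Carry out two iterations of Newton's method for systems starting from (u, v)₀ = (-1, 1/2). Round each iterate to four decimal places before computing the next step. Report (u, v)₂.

(-1.0608, 0.6183)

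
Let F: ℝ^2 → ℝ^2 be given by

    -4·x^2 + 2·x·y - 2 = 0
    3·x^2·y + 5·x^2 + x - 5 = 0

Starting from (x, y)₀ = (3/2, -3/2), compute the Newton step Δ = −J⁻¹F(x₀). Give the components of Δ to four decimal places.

At (3/2, -3/2): F = (-15.5000, -2.3750).
Jacobian J = [[-8·x + 2·y, 2·x], [6·x·y + 10·x + 1, 3·x^2]].
At the point, J = [[-15.0000, 3.0000], [2.5000, 6.7500]] (det J = -108.7500).
Solving J·Δ = −F gives Δ = (-0.8966, 0.6839).

(-0.8966, 0.6839)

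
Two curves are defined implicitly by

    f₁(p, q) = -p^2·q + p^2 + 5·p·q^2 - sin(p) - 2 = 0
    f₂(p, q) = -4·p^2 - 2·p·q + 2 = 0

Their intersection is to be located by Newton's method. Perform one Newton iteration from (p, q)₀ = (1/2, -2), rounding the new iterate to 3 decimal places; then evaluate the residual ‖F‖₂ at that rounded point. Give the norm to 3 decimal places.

At (1/2, -2): F = (8.27057, 3.000).
Jacobian J = [[-2·p·q + 2·p + 5·q^2 - cos(p), -p^2 + 10·p·q], [-8·p - 2·q, -2·p]].
At the point, J = [[22.12242, -10.250], [0.000, -1.000]] (det J = -22.12242).
Solving J·Δ = −F gives Δ = (1.016, 3.000).
Then the next iterate is (p, q)₁ = (1.516, 1.000).
Re-evaluating at (1.516, 1.000): F = (4.58150, -10.22502), so ‖F‖₂ = 11.205.

11.205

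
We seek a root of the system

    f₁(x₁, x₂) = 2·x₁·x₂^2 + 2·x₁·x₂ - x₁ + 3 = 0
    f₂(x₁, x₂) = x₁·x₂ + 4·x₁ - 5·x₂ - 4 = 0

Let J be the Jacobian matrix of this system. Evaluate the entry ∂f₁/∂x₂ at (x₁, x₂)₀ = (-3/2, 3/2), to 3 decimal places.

∂f₁/∂x₂ = 4·x₁·x₂ + 2·x₁.
At (-3/2, 3/2) this is -12.000.

-12.000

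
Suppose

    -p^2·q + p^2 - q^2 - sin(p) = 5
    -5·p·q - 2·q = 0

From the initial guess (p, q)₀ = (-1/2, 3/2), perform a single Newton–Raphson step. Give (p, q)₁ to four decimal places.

At (-1/2, 3/2): F = (-6.895574, 0.7500).
Jacobian J = [[-2·p·q + 2·p - cos(p), -p^2 - 2·q], [-5·q, -5·p - 2]].
At the point, J = [[-0.377583, -3.2500], [-7.5000, 0.5000]] (det J = -24.563791).
Solving J·Δ = −F gives Δ = (-0.0411, -2.1169).
Then the next iterate is (p, q)₁ = (-0.5411, -0.6169).

(-0.5411, -0.6169)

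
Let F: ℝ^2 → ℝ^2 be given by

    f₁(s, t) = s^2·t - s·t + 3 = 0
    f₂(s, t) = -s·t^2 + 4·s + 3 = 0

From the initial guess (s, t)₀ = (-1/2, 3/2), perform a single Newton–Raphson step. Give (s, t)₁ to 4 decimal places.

At (-1/2, 3/2): F = (4.1250, 2.1250).
Jacobian J = [[2·s·t - t, s^2 - s], [-t^2 + 4, -2·s·t]].
At the point, J = [[-3.0000, 0.7500], [1.7500, 1.5000]] (det J = -5.8125).
Solving J·Δ = −F gives Δ = (0.7903, -2.3387).
Then the next iterate is (s, t)₁ = (0.2903, -0.8387).

(0.2903, -0.8387)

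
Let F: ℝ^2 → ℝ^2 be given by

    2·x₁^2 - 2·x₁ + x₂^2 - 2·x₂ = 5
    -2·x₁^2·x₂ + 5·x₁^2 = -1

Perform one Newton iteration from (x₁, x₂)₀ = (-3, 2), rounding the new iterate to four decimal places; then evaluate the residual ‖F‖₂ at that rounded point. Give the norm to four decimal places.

At (-3, 2): F = (19.0000, 10.0000).
Jacobian J = [[4·x₁ - 2, 2·x₂ - 2], [-4·x₁·x₂ + 10·x₁, -2·x₁^2]].
At the point, J = [[-14.0000, 2.0000], [-6.0000, -18.0000]] (det J = 264.0000).
Solving J·Δ = −F gives Δ = (1.3712, 0.0985).
Then the next iterate is (x₁, x₂)₁ = (-1.6288, 2.0985).
Re-evaluating at (-1.6288, 2.0985): F = (3.770281, 3.130351), so ‖F‖₂ = 4.9004.

4.9004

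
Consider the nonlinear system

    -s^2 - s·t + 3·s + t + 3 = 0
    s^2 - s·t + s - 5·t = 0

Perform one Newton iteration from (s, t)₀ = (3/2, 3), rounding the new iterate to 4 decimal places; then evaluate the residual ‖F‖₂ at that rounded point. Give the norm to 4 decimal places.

At (3/2, 3): F = (3.7500, -15.7500).
Jacobian J = [[-2·s - t + 3, -s + 1], [2·s - t + 1, -s - 5]].
At the point, J = [[-3.0000, -0.5000], [1.0000, -6.5000]] (det J = 20.0000).
Solving J·Δ = −F gives Δ = (1.6125, -2.1750).
Then the next iterate is (s, t)₁ = (3.1125, 0.8250).
Re-evaluating at (3.1125, 0.8250): F = (0.907031, 6.107344), so ‖F‖₂ = 6.1743.

6.1743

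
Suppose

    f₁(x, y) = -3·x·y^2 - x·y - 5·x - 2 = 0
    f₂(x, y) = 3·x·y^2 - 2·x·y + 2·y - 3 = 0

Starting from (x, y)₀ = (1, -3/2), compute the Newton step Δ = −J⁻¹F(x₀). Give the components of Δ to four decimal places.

(-5.6316, -5.6842)

At (1, -3/2): F = (-12.2500, 3.7500).
Jacobian J = [[-3·y^2 - y - 5, -6·x·y - x], [3·y^2 - 2·y, 6·x·y - 2·x + 2]].
At the point, J = [[-10.2500, 8.0000], [9.7500, -9.0000]] (det J = 14.2500).
Solving J·Δ = −F gives Δ = (-5.6316, -5.6842).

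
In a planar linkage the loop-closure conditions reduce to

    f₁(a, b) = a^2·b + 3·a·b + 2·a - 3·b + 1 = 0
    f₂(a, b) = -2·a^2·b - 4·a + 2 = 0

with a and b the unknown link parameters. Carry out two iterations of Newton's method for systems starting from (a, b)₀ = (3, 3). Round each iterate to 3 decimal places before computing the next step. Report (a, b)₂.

At (3, 3): F = (52.000, -64.000).
Jacobian J = [[2·a·b + 3·b + 2, a^2 + 3·a - 3], [-4·a·b - 4, -2·a^2]].
At the point, J = [[29.000, 15.000], [-40.000, -18.000]] (det J = 78.000).
Solving J·Δ = −F gives Δ = (-0.308, -2.872).
Then the next iterate is (a, b)₁ = (2.692, 0.128).
Round to (2.692, 0.128) and repeat: F = (7.96133, -10.62320), J = [[3.07315, 12.32286], [-5.37830, -14.49373]].
Δ = (-0.714, -0.468), so (a, b)₂ = (1.978, -0.340).

(1.978, -0.340)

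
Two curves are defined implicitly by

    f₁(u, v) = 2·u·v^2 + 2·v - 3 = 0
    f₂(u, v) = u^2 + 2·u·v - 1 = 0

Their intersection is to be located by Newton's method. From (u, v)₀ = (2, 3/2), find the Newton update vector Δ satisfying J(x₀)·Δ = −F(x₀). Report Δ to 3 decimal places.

At (2, 3/2): F = (9.000, 9.000).
Jacobian J = [[2·v^2, 4·u·v + 2], [2·u + 2·v, 2·u]].
At the point, J = [[4.500, 14.000], [7.000, 4.000]] (det J = -80.000).
Solving J·Δ = −F gives Δ = (-1.125, -0.281).

(-1.125, -0.281)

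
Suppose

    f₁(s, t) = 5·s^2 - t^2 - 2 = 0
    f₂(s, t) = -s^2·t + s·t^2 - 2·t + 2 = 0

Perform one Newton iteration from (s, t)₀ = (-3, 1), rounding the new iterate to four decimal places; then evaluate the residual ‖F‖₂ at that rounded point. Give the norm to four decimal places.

At (-3, 1): F = (42.0000, -12.0000).
Jacobian J = [[10·s, -2·t], [-2·s·t + t^2, -s^2 + 2·s·t - 2]].
At the point, J = [[-30.0000, -2.0000], [7.0000, -17.0000]] (det J = 524.0000).
Solving J·Δ = −F gives Δ = (1.4084, -0.1260).
Then the next iterate is (s, t)₁ = (-1.5916, 0.8740).
Re-evaluating at (-1.5916, 0.8740): F = (9.902077, -3.177794), so ‖F‖₂ = 10.3995.

10.3995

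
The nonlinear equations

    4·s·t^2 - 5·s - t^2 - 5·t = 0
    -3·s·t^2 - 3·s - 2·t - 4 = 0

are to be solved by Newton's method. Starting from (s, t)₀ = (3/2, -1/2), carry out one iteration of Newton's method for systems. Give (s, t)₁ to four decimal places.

At (3/2, -1/2): F = (-3.7500, -8.6250).
Jacobian J = [[4·t^2 - 5, 8·s·t - 2·t - 5], [-3·t^2 - 3, -6·s·t - 2]].
At the point, J = [[-4.0000, -10.0000], [-3.7500, 2.5000]] (det J = -47.5000).
Solving J·Δ = −F gives Δ = (-2.0132, 0.4303).
Then the next iterate is (s, t)₁ = (-0.5132, -0.0697).

(-0.5132, -0.0697)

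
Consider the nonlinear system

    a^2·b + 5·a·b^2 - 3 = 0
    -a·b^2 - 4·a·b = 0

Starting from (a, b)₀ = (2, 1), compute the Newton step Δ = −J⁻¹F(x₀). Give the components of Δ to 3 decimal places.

At (2, 1): F = (11.000, -10.000).
Jacobian J = [[2·a·b + 5·b^2, a^2 + 10·a·b], [-b^2 - 4·b, -2·a·b - 4·a]].
At the point, J = [[9.000, 24.000], [-5.000, -12.000]] (det J = 12.000).
Solving J·Δ = −F gives Δ = (-9.000, 2.917).

(-9.000, 2.917)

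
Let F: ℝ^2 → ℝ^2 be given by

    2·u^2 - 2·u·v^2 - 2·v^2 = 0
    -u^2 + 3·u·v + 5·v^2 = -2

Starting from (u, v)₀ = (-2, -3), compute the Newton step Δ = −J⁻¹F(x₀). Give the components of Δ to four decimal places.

(0.2329, 1.6621)

At (-2, -3): F = (26.0000, 61.0000).
Jacobian J = [[4·u - 2·v^2, -4·u·v - 4·v], [-2·u + 3·v, 3·u + 10·v]].
At the point, J = [[-26.0000, -12.0000], [-5.0000, -36.0000]] (det J = 876.0000).
Solving J·Δ = −F gives Δ = (0.2329, 1.6621).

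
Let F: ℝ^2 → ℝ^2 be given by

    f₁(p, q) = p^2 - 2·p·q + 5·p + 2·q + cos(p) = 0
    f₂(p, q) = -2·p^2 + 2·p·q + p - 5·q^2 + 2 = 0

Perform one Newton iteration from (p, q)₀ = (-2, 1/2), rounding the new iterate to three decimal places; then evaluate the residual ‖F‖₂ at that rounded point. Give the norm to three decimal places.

3.892

At (-2, 1/2): F = (-3.41615, -11.250).
Jacobian J = [[2·p - 2·q - sin(p) + 5, -2·p + 2], [-4·p + 2·q + 1, 2·p - 10·q]].
At the point, J = [[0.90930, 6.000], [10.000, -9.000]] (det J = -68.18368).
Solving J·Δ = −F gives Δ = (1.441, 0.351).
Then the next iterate is (p, q)₁ = (-0.559, 0.851).
Re-evaluating at (-0.559, 0.851): F = (1.01868, -3.75638), so ‖F‖₂ = 3.892.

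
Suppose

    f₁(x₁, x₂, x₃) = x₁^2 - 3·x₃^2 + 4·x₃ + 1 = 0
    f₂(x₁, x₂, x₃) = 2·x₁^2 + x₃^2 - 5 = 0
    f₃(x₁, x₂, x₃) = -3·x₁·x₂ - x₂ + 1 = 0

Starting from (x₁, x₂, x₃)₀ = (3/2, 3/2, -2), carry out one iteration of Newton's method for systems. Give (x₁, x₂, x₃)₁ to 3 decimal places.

At (3/2, 3/2, -2): F = (-16.750, 3.500, -7.250).
Jacobian J = [[2·x₁, 0, -6·x₃ + 4], [4·x₁, 0, 2·x₃], [-3·x₂, -3·x₁ - 1, 0]].
At the point, J = [[3.000, 0.000, 16.000], [6.000, 0.000, -4.000], [-4.500, -5.500, 0.000]] (det J = -594.000).
Solving J·Δ = −F gives Δ = (0.102, -1.402, 1.028).
Then the next iterate is (x₁, x₂, x₃)₁ = (1.602, 0.098, -0.972).

(1.602, 0.098, -0.972)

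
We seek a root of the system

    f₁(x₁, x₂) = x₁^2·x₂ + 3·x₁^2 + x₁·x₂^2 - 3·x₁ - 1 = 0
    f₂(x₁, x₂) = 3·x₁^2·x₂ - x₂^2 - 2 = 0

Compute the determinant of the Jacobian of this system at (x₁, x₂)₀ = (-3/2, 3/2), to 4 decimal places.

-83.8125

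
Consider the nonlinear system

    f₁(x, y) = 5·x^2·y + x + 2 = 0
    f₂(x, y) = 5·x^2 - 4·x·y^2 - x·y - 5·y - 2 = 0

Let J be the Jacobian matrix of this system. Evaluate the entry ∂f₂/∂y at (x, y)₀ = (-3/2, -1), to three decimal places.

-15.500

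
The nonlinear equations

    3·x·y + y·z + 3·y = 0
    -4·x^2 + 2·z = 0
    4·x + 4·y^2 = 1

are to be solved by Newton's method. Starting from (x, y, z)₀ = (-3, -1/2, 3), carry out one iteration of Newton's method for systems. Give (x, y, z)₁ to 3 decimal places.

(-5.000, -5.500, 42.000)

At (-3, -1/2, 3): F = (1.500, -30.000, -12.000).
Jacobian J = [[3·y, 3·x + z + 3, y], [-8·x, 0, 2], [4, 8·y, 0]].
At the point, J = [[-1.500, -3.000, -0.500], [24.000, 0.000, 2.000], [4.000, -4.000, 0.000]] (det J = 12.000).
Solving J·Δ = −F gives Δ = (-2.000, -5.000, 39.000).
Then the next iterate is (x, y, z)₁ = (-5.000, -5.500, 42.000).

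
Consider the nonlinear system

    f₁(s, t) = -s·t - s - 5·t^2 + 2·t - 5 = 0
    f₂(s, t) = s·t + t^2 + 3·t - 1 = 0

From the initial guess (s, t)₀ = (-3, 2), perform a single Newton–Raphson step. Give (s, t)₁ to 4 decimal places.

(-2.8333, 1.1667)

At (-3, 2): F = (-12.0000, 3.0000).
Jacobian J = [[-t - 1, -s - 10·t + 2], [t, s + 2·t + 3]].
At the point, J = [[-3.0000, -15.0000], [2.0000, 4.0000]] (det J = 18.0000).
Solving J·Δ = −F gives Δ = (0.1667, -0.8333).
Then the next iterate is (s, t)₁ = (-2.8333, 1.1667).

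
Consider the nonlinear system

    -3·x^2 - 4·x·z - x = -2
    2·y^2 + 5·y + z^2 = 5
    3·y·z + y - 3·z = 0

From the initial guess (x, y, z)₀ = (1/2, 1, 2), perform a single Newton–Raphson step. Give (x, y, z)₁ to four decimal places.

(0.4256, 0.8571, 0.8214)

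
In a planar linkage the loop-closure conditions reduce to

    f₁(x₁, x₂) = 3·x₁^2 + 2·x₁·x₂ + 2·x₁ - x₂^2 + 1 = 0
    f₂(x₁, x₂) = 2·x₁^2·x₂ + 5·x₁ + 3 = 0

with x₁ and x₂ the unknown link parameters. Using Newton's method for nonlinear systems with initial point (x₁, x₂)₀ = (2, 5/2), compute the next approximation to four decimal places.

At (2, 5/2): F = (20.7500, 33.0000).
Jacobian J = [[6·x₁ + 2·x₂ + 2, 2·x₁ - 2·x₂], [4·x₁·x₂ + 5, 2·x₁^2]].
At the point, J = [[19.0000, -1.0000], [25.0000, 8.0000]] (det J = 177.0000).
Solving J·Δ = −F gives Δ = (-1.1243, -0.6116).
Then the next iterate is (x₁, x₂)₁ = (0.8757, 1.8884).

(0.8757, 1.8884)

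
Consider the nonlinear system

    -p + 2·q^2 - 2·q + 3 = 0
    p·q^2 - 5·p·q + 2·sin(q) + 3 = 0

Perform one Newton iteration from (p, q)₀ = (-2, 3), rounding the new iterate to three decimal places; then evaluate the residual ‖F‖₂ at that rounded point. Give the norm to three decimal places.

At (-2, 3): F = (17.000, 15.28224).
Jacobian J = [[-1, 4·q - 2], [q^2 - 5·q, 2·p·q - 5·p + 2·cos(q)]].
At the point, J = [[-1.000, 10.000], [-6.000, -3.97998]] (det J = 63.97998).
Solving J·Δ = −F gives Δ = (3.446, -1.355).
Then the next iterate is (p, q)₁ = (1.446, 1.645).
Re-evaluating at (1.446, 1.645): F = (3.67605, -2.98594), so ‖F‖₂ = 4.736.

4.736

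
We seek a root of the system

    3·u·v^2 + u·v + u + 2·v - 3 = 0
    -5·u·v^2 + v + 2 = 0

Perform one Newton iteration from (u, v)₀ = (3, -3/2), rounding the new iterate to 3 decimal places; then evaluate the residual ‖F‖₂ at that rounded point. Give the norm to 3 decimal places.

At (3, -3/2): F = (12.750, -33.250).
Jacobian J = [[3·v^2 + v + 1, 6·u·v + u + 2], [-5·v^2, -10·u·v + 1]].
At the point, J = [[6.250, -22.000], [-11.250, 46.000]] (det J = 40.000).
Solving J·Δ = −F gives Δ = (3.625, 1.609).
Then the next iterate is (u, v)₁ = (6.625, 0.109).
Re-evaluating at (6.625, 0.109): F = (4.80126, 1.71544), so ‖F‖₂ = 5.099.

5.099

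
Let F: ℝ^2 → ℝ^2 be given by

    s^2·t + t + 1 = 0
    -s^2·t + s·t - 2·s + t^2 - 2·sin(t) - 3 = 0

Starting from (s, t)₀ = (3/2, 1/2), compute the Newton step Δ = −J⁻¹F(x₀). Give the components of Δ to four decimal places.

At (3/2, 1/2): F = (2.6250, -7.083851).
Jacobian J = [[2·s·t, s^2 + 1], [-2·s·t + t - 2, -s^2 + s + 2·t - 2·cos(t)]].
At the point, J = [[1.5000, 3.2500], [-3.0000, -1.505165]] (det J = 7.492252).
Solving J·Δ = −F gives Δ = (-2.5455, 0.3671).

(-2.5455, 0.3671)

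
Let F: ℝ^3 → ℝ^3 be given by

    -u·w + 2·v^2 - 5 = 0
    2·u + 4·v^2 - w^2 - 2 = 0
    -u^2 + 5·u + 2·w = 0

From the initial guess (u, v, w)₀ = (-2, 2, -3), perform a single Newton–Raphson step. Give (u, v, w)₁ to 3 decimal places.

(0.077, 1.433, -2.346)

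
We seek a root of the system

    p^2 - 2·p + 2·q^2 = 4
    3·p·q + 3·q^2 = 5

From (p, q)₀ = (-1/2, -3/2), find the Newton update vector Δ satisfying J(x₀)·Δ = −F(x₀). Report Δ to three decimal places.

(-1.250, 0.917)

At (-1/2, -3/2): F = (1.750, 4.000).
Jacobian J = [[2·p - 2, 4·q], [3·q, 3·p + 6·q]].
At the point, J = [[-3.000, -6.000], [-4.500, -10.500]] (det J = 4.500).
Solving J·Δ = −F gives Δ = (-1.250, 0.917).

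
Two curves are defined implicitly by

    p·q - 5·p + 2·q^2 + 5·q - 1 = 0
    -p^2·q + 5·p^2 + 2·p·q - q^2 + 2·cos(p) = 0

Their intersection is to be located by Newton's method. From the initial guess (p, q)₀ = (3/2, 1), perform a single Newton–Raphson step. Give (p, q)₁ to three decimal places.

(0.534, 0.632)

At (3/2, 1): F = (0.000, 11.14147).
Jacobian J = [[q - 5, p + 4·q + 5], [-2·p·q + 10·p + 2·q - 2·sin(p), -p^2 + 2·p - 2·q]].
At the point, J = [[-4.000, 10.500], [12.00501, -1.250]] (det J = -121.05261).
Solving J·Δ = −F gives Δ = (-0.966, -0.368).
Then the next iterate is (p, q)₁ = (0.534, 0.632).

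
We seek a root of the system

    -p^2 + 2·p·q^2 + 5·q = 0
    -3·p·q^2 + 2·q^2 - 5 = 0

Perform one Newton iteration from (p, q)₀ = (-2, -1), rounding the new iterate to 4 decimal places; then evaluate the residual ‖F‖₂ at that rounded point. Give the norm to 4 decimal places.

7.8652

At (-2, -1): F = (-13.0000, 3.0000).
Jacobian J = [[-2·p + 2·q^2, 4·p·q + 5], [-3·q^2, -6·p·q + 4·q]].
At the point, J = [[6.0000, 13.0000], [-3.0000, -16.0000]] (det J = -57.0000).
Solving J·Δ = −F gives Δ = (2.9649, -0.3684).
Then the next iterate is (p, q)₁ = (0.9649, -1.3684).
Re-evaluating at (0.9649, -1.3684): F = (-4.159446, -6.675342), so ‖F‖₂ = 7.8652.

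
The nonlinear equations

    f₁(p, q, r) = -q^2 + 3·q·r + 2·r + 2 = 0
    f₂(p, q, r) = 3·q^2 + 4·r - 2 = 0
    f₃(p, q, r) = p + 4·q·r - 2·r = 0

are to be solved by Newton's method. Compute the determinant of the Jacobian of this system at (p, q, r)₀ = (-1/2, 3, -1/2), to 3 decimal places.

J = [[0, -2·q + 3·r, 3·q + 2], [0, 6·q, 4], [1, 4·r, 4·q - 2]].
At the point, J = [[0.000, -7.500, 11.000], [0.000, 18.000, 4.000], [1.000, -2.000, 10.000]].
det J = -228.000.

-228.000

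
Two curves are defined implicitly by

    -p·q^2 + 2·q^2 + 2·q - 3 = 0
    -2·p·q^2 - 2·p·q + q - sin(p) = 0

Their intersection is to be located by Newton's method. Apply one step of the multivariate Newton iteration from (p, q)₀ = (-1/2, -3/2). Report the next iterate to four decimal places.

At (-1/2, -3/2): F = (-0.3750, -0.270574).
Jacobian J = [[-q^2, -2·p·q + 4·q + 2], [-2·q^2 - 2·q - cos(p), -4·p·q - 2·p + 1]].
At the point, J = [[-2.2500, -5.5000], [-2.377583, -1.0000]] (det J = -10.826704).
Solving J·Δ = −F gives Δ = (-0.1028, -0.0261).
Then the next iterate is (p, q)₁ = (-0.6028, -1.5261).

(-0.6028, -1.5261)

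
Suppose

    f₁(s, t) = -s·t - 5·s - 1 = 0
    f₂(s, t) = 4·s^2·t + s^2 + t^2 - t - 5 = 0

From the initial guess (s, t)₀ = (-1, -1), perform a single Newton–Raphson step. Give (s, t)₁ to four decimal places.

(-0.1000, -0.4000)

At (-1, -1): F = (3.0000, -6.0000).
Jacobian J = [[-t - 5, -s], [8·s·t + 2·s, 4·s^2 + 2·t - 1]].
At the point, J = [[-4.0000, 1.0000], [6.0000, 1.0000]] (det J = -10.0000).
Solving J·Δ = −F gives Δ = (0.9000, 0.6000).
Then the next iterate is (s, t)₁ = (-0.1000, -0.4000).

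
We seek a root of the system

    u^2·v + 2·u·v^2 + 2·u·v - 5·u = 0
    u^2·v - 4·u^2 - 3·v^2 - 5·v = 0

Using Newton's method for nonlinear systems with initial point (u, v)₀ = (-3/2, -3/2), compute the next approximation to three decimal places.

(-0.671, -1.828)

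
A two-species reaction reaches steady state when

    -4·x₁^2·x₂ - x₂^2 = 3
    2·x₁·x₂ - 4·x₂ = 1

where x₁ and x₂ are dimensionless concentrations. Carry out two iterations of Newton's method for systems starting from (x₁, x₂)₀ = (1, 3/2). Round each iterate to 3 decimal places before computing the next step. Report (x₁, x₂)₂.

(1.211, -0.601)

At (1, 3/2): F = (-11.250, -4.000).
Jacobian J = [[-8·x₁·x₂, -4·x₁^2 - 2·x₂], [2·x₂, 2·x₁ - 4]].
At the point, J = [[-12.000, -7.000], [3.000, -2.000]] (det J = 45.000).
Solving J·Δ = −F gives Δ = (0.122, -1.817).
Then the next iterate is (x₁, x₂)₁ = (1.122, -0.317).
Round to (1.122, -0.317) and repeat: F = (-1.50422, -0.44335), J = [[2.84539, -4.40154], [-0.634, -1.756]].
Δ = (0.089, -0.284), so (x₁, x₂)₂ = (1.211, -0.601).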